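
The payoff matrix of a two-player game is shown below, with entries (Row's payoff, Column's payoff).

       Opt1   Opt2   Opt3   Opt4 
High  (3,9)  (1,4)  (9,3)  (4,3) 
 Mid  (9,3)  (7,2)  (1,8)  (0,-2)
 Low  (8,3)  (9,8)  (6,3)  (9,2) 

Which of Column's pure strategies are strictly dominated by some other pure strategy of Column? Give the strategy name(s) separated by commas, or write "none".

Opt1 is not dominated — it holds its own against Opt2 at High (9>4); Opt3 at High (9>3); Opt4 at High (9>3).
Opt2: no other strategy beats it everywhere (Opt1 at Low (8>3); Opt3 at High (4>3); Opt4 at High (4>3)).
Opt3: no other strategy beats it everywhere (Opt1 at Mid (8>3); Opt2 at Mid (8>2); Opt4 at High (3=3)).
Opt4: dominated, since Opt1 does at least as well everywhere (High: 9>3, Mid: 3>-2, Low: 3>2).

Opt4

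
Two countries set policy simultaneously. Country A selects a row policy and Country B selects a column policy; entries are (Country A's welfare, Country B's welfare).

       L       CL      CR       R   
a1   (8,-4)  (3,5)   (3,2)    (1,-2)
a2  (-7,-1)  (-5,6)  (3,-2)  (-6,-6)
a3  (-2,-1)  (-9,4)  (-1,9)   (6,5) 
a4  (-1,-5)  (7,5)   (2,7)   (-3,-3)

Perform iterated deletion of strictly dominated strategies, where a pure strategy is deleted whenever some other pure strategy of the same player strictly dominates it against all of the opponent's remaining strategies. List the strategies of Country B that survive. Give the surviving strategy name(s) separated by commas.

Column L is eliminated: CL beats it against every remaining row (a1: 5>-4, a2: 6>-1, a3: 4>-1, a4: 5>-5).
For Country B, CR strictly dominates R on the remaining rows (a1: 2>-2, a2: -2>-6, a3: 9>5, a4: 7>-3); eliminate R.
For Country A, a1 strictly dominates a3 on the remaining columns (CL: 3>-9, CR: 3>-1); eliminate a3.
Among the remaining strategies, none is strictly dominated by another pure strategy of the same player, so the elimination stops.
Surviving strategies — Country A: {a1, a2, a4}; Country B: {CL, CR}.

CL, CR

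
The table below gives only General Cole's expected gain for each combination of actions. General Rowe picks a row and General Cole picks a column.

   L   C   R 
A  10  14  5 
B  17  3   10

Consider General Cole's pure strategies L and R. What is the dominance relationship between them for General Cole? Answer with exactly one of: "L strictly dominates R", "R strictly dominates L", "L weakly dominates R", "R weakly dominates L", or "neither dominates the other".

Compare L to R across each opponent action: A: 10>5, B: 17>10.
L gives a strictly higher payoff against each opponent action, so L strictly dominates R.

L strictly dominates R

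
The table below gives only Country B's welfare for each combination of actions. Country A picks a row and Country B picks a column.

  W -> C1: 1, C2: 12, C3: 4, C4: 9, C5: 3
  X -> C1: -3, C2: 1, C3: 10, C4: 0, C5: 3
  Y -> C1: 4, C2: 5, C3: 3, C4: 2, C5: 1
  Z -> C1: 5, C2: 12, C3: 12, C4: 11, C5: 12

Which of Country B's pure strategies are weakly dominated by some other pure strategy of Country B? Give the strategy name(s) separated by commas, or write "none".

C2 weakly dominates C1 — W: 12>1, X: 1>-3, Y: 5>4, Z: 12>5.
C2: no other strategy beats it everywhere (C1 at W (12>1); C3 at W (12>4); C4 at W (12>9); C5 at W (12>3)).
C3: no other strategy beats it everywhere (C1 at W (4>1); C2 at X (10>1); C4 at X (10>0); C5 at W (4>3)).
C4 is weakly dominated by C2 (W: 12>9, X: 1>0, Y: 5>2, Z: 12>11).
C3 weakly dominates C5 — W: 4>3, X: 10>3, Y: 3>1, Z: 12=12.

C1, C4, C5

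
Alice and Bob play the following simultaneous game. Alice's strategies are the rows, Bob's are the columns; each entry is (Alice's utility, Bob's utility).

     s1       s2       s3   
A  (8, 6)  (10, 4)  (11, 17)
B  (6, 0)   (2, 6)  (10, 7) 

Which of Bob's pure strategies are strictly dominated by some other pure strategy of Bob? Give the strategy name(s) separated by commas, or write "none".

s1, s2

s1: dominated, since s3 does at least as well everywhere (A: 17>6, B: 7>0).
s3 strictly dominates s2 — A: 17>4, B: 7>6.
s3 is not dominated — it holds its own against s1 at A (17>6); s2 at A (17>4).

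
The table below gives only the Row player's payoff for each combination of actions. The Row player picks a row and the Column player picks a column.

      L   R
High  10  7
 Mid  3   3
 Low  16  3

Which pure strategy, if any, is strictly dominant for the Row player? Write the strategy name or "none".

High fails to dominate Low at L (10<16).
Mid fails to dominate High at L (3<10).
Low fails to dominate High at R (3<7).
No single strategy dominates all the others.

none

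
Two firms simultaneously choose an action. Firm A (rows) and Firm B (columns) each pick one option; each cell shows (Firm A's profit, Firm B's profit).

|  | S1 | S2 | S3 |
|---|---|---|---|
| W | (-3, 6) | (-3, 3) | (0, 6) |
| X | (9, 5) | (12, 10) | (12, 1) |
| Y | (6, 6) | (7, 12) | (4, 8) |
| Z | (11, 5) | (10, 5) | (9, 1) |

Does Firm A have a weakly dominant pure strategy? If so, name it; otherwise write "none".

none

W fails to dominate X at S1 (-3<9).
X fails to dominate Z at S1 (9<11).
Y fails to dominate X at S1 (6<9).
Z fails to dominate X at S2 (10<12).
No single strategy dominates all the others.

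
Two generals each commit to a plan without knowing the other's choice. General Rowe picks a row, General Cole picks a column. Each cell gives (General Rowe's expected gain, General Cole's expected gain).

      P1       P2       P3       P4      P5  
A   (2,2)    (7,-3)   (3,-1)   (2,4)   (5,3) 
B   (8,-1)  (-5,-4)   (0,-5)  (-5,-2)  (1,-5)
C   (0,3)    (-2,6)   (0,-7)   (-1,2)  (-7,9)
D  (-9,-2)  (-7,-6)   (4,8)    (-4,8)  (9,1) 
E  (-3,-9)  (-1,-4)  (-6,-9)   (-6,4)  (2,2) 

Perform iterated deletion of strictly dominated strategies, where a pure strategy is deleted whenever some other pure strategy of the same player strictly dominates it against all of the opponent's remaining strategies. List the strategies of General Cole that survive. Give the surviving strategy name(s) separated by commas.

P1, P3, P4

General Rowe's strategy C is strictly dominated by A (P1: 2>0, P2: 7>-2, P3: 3>0, P4: 2>-1, P5: 5>-7) and is removed.
For General Rowe, A strictly dominates E on the remaining columns (P1: 2>-3, P2: 7>-1, P3: 3>-6, P4: 2>-6, P5: 5>2); eliminate E.
General Cole's strategy P2 is strictly dominated by P1 (A: 2>-3, B: -1>-4, D: -2>-6) and is removed.
General Cole's strategy P5 is strictly dominated by P4 (A: 4>3, B: -2>-5, D: 8>1) and is removed.
Among the remaining strategies, none is strictly dominated by another pure strategy of the same player, so the elimination stops.
Surviving strategies — General Rowe: {A, B, D}; General Cole: {P1, P3, P4}.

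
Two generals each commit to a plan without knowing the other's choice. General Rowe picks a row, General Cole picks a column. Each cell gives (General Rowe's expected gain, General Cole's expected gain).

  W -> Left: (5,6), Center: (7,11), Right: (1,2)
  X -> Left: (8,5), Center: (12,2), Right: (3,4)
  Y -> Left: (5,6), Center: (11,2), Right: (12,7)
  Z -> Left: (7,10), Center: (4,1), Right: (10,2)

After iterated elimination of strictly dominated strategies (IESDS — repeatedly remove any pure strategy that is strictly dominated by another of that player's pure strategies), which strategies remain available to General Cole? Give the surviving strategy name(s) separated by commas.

General Rowe's strategy W is strictly dominated by X (Left: 8>5, Center: 12>7, Right: 3>1) and is removed.
General Cole's strategy Center is strictly dominated by Left (X: 5>2, Y: 6>2, Z: 10>1) and is removed.
Among the remaining strategies, none is strictly dominated by another pure strategy of the same player, so the elimination stops.
Surviving strategies — General Rowe: {X, Y, Z}; General Cole: {Left, Right}.

Left, Right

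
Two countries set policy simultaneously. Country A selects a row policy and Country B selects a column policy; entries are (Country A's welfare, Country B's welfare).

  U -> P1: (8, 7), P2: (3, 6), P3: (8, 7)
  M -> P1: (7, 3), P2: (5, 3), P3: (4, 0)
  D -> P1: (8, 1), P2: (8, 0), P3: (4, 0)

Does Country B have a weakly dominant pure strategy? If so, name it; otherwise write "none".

P1

P1 vs P2: U: 7>6, M: 3=3, D: 1>0.
P1 vs P3: U: 7=7, M: 3>0, D: 1>0.
P1 is at least as good as every other strategy against every opponent action, so it is weakly dominant.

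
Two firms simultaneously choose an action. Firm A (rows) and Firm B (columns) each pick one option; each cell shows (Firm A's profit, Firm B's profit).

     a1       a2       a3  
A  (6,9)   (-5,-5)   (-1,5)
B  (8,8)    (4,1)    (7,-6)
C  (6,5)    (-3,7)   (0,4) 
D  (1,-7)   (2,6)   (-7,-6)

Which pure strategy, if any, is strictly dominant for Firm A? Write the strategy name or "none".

B vs A: a1: 8>6, a2: 4>-5, a3: 7>-1.
B vs C: a1: 8>6, a2: 4>-3, a3: 7>0.
B vs D: a1: 8>1, a2: 4>2, a3: 7>-7.
B strictly beats every other strategy against every opponent action, so it is strictly dominant.

B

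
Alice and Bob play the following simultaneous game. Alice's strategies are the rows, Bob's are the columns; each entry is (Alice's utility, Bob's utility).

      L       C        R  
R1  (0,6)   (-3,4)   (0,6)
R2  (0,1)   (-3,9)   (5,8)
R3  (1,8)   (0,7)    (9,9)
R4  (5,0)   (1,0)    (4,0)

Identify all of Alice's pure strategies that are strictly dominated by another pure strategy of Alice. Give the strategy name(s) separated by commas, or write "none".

R1 is strictly dominated by R3 (L: 1>0, C: 0>-3, R: 9>0).
R2 is strictly dominated by R3 (L: 1>0, C: 0>-3, R: 9>5).
R3: no other strategy beats it everywhere (R1 at L (1>0); R2 at L (1>0); R4 at R (9>4)).
R4 is not dominated — it holds its own against R1 at L (5>0); R2 at L (5>0); R3 at L (5>1).

R1, R2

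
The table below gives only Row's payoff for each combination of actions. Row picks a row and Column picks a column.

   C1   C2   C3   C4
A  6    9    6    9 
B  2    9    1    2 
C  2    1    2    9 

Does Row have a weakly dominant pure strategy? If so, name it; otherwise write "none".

A vs B: C1: 6>2, C2: 9=9, C3: 6>1, C4: 9>2.
A vs C: C1: 6>2, C2: 9>1, C3: 6>2, C4: 9=9.
A is at least as good as every other strategy against every opponent action, so it is weakly dominant.

A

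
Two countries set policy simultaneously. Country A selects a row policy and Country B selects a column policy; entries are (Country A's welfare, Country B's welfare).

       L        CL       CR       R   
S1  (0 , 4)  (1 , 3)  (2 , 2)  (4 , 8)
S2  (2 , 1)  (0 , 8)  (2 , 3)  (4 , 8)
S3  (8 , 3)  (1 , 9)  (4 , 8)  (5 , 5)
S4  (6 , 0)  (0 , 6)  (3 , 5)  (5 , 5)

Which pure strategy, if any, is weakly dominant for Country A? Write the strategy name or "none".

S3 vs S1: L: 8>0, CL: 1=1, CR: 4>2, R: 5>4.
S3 vs S2: L: 8>2, CL: 1>0, CR: 4>2, R: 5>4.
S3 vs S4: L: 8>6, CL: 1>0, CR: 4>3, R: 5=5.
S3 is at least as good as every other strategy against every opponent action, so it is weakly dominant.

S3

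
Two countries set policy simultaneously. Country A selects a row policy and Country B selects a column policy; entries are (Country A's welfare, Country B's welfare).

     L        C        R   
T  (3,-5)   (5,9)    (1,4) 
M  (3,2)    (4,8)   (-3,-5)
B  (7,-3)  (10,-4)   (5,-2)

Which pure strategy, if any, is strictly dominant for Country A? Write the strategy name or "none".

B vs T: L: 7>3, C: 10>5, R: 5>1.
B vs M: L: 7>3, C: 10>4, R: 5>-3.
B strictly beats every other strategy against every opponent action, so it is strictly dominant.

B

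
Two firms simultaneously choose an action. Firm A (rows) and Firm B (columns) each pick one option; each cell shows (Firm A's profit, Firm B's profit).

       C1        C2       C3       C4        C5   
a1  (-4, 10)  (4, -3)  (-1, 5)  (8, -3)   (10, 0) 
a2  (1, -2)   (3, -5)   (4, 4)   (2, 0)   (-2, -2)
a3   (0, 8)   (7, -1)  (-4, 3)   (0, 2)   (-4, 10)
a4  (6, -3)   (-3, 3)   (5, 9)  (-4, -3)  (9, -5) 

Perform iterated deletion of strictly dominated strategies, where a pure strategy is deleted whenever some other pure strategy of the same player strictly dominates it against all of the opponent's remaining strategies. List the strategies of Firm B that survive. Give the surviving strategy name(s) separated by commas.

For Firm B, C3 strictly dominates C2 on the remaining rows (a1: 5>-3, a2: 4>-5, a3: 3>-1, a4: 9>3); eliminate C2.
Row a3 is eliminated: a2 beats it against every remaining column (C1: 1>0, C3: 4>-4, C4: 2>0, C5: -2>-4).
Firm B's strategy C4 is strictly dominated by C3 (a1: 5>-3, a2: 4>0, a4: 9>-3) and is removed.
Firm A's strategy a2 is strictly dominated by a4 (C1: 6>1, C3: 5>4, C5: 9>-2) and is removed.
Column C5 is eliminated: C1 beats it against every remaining row (a1: 10>0, a4: -3>-5).
For Firm A, a4 strictly dominates a1 on the remaining columns (C1: 6>-4, C3: 5>-1); eliminate a1.
For Firm B, C3 strictly dominates C1 on the remaining rows (a4: 9>-3); eliminate C1.
Among the remaining strategies, none is strictly dominated by another pure strategy of the same player, so the elimination stops.
Surviving strategies — Firm A: {a4}; Firm B: {C3}.

C3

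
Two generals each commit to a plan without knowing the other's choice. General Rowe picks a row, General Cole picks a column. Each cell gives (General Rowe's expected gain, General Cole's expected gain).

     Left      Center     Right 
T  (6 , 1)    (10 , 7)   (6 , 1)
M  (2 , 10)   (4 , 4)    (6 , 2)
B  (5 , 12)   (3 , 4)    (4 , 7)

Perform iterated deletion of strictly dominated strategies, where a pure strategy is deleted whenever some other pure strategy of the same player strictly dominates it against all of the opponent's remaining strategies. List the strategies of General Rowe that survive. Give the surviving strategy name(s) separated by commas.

T

For General Rowe, T strictly dominates B on the remaining columns (Left: 6>5, Center: 10>3, Right: 6>4); eliminate B.
General Cole's strategy Right is strictly dominated by Center (T: 7>1, M: 4>2) and is removed.
Row M is eliminated: T beats it against every remaining column (Left: 6>2, Center: 10>4).
General Cole's strategy Left is strictly dominated by Center (T: 7>1) and is removed.
Among the remaining strategies, none is strictly dominated by another pure strategy of the same player, so the elimination stops.
Surviving strategies — General Rowe: {T}; General Cole: {Center}.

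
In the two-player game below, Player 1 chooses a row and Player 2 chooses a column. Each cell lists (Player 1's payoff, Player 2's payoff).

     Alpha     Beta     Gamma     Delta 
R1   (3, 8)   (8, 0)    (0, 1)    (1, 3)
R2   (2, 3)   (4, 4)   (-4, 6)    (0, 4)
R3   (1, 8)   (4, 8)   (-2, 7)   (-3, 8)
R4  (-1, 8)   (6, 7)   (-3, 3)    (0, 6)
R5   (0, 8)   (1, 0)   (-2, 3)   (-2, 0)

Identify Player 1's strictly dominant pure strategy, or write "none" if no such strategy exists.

R1

R1 vs R2: Alpha: 3>2, Beta: 8>4, Gamma: 0>-4, Delta: 1>0.
R1 vs R3: Alpha: 3>1, Beta: 8>4, Gamma: 0>-2, Delta: 1>-3.
R1 vs R4: Alpha: 3>-1, Beta: 8>6, Gamma: 0>-3, Delta: 1>0.
R1 vs R5: Alpha: 3>0, Beta: 8>1, Gamma: 0>-2, Delta: 1>-2.
R1 strictly beats every other strategy against every opponent action, so it is strictly dominant.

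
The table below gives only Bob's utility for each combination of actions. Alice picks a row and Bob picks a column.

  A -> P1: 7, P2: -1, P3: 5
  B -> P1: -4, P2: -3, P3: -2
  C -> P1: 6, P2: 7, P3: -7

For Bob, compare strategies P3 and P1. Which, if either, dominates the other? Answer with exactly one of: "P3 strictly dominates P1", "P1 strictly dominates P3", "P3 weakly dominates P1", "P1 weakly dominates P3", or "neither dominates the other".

neither dominates the other

Compare P3 to P1 across each opponent action: A: 5<7, B: -2>-4, C: -7<6.
P3 does better at B but worse at A, C; neither strategy dominates the other.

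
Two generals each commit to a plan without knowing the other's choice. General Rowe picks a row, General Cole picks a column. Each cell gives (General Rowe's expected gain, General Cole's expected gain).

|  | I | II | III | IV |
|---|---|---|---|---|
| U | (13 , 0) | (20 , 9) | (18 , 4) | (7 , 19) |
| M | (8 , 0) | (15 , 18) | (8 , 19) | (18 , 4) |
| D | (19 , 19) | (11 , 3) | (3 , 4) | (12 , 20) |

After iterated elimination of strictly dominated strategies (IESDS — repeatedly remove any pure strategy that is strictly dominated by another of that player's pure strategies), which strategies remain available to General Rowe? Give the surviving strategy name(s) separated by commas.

U, M

General Cole's strategy I is strictly dominated by IV (U: 19>0, M: 4>0, D: 20>19) and is removed.
Row D is eliminated: M beats it against every remaining column (II: 15>11, III: 8>3, IV: 18>12).
Among the remaining strategies, none is strictly dominated by another pure strategy of the same player, so the elimination stops.
Surviving strategies — General Rowe: {U, M}; General Cole: {II, III, IV}.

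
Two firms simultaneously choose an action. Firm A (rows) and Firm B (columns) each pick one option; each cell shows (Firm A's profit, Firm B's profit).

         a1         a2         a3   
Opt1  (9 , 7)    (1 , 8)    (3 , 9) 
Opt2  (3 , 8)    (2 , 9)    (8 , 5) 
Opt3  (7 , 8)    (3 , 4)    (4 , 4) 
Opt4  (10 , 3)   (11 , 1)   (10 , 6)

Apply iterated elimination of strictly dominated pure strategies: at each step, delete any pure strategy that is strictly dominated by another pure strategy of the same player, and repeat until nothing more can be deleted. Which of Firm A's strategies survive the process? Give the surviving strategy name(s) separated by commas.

Firm A's strategy Opt1 is strictly dominated by Opt4 (a1: 10>9, a2: 11>1, a3: 10>3) and is removed.
For Firm A, Opt4 strictly dominates Opt2 on the remaining columns (a1: 10>3, a2: 11>2, a3: 10>8); eliminate Opt2.
For Firm A, Opt4 strictly dominates Opt3 on the remaining columns (a1: 10>7, a2: 11>3, a3: 10>4); eliminate Opt3.
Firm B's strategy a1 is strictly dominated by a3 (Opt4: 6>3) and is removed.
For Firm B, a3 strictly dominates a2 on the remaining rows (Opt4: 6>1); eliminate a2.
Among the remaining strategies, none is strictly dominated by another pure strategy of the same player, so the elimination stops.
Surviving strategies — Firm A: {Opt4}; Firm B: {a3}.

Opt4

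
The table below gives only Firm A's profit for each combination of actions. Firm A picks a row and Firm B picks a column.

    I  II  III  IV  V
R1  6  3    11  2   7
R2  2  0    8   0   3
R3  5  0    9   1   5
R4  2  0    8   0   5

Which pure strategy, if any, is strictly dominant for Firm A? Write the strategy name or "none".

R1

R1 vs R2: I: 6>2, II: 3>0, III: 11>8, IV: 2>0, V: 7>3.
R1 vs R3: I: 6>5, II: 3>0, III: 11>9, IV: 2>1, V: 7>5.
R1 vs R4: I: 6>2, II: 3>0, III: 11>8, IV: 2>0, V: 7>5.
R1 strictly beats every other strategy against every opponent action, so it is strictly dominant.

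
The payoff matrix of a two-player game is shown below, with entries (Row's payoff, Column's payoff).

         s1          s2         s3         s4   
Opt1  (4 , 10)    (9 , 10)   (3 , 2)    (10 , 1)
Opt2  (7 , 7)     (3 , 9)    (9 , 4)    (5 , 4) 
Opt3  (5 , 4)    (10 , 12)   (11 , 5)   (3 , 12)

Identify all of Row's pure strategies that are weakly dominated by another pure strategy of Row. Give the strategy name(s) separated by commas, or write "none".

none

Opt1 is not dominated — it holds its own against Opt2 at s2 (9>3); Opt3 at s4 (10>3).
Opt2 is not dominated — it holds its own against Opt1 at s1 (7>4); Opt3 at s1 (7>5).
Nothing dominates Opt3: Opt1 at s1 (5>4); Opt2 at s2 (10>3).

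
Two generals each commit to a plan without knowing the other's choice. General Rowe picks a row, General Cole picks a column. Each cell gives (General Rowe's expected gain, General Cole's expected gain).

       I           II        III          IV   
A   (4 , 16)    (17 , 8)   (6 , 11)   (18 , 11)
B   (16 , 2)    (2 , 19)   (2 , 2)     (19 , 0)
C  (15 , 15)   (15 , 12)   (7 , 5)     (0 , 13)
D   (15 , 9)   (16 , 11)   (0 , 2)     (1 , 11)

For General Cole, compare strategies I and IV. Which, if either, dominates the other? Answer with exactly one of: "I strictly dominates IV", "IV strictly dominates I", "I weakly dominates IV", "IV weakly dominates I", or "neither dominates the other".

Compare I to IV across every action of General Rowe: A: 16>11, B: 2>0, C: 15>13, D: 9<11.
I does better at A, B, C but worse at D; neither strategy dominates the other.

neither dominates the other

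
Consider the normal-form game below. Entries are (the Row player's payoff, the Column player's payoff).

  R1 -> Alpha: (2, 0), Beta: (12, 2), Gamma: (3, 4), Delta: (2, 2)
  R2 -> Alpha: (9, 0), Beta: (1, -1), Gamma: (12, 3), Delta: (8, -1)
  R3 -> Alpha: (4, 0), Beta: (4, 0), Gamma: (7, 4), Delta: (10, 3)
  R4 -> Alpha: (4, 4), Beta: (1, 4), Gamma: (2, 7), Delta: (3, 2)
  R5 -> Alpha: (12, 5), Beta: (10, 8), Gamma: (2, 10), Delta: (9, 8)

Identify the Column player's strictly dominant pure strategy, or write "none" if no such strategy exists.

Gamma

Gamma vs Alpha: R1: 4>0, R2: 3>0, R3: 4>0, R4: 7>4, R5: 10>5.
Gamma vs Beta: R1: 4>2, R2: 3>-1, R3: 4>0, R4: 7>4, R5: 10>8.
Gamma vs Delta: R1: 4>2, R2: 3>-1, R3: 4>3, R4: 7>2, R5: 10>8.
Gamma strictly beats every other strategy against every opponent action, so it is strictly dominant.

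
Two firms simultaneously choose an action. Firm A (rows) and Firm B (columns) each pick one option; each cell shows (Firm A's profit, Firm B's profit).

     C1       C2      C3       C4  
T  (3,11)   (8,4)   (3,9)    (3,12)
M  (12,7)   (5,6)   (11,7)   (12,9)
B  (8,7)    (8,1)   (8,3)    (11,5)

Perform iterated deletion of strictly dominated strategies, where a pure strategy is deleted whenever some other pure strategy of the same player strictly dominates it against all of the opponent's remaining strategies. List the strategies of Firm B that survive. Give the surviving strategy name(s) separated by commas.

C4

Firm B's strategy C2 is strictly dominated by C1 (T: 11>4, M: 7>6, B: 7>1) and is removed.
For Firm A, M strictly dominates T on the remaining columns (C1: 12>3, C3: 11>3, C4: 12>3); eliminate T.
For Firm A, M strictly dominates B on the remaining columns (C1: 12>8, C3: 11>8, C4: 12>11); eliminate B.
For Firm B, C4 strictly dominates C1 on the remaining rows (M: 9>7); eliminate C1.
Column C3 is eliminated: C4 beats it against every remaining row (M: 9>7).
Among the remaining strategies, none is strictly dominated by another pure strategy of the same player, so the elimination stops.
Surviving strategies — Firm A: {M}; Firm B: {C4}.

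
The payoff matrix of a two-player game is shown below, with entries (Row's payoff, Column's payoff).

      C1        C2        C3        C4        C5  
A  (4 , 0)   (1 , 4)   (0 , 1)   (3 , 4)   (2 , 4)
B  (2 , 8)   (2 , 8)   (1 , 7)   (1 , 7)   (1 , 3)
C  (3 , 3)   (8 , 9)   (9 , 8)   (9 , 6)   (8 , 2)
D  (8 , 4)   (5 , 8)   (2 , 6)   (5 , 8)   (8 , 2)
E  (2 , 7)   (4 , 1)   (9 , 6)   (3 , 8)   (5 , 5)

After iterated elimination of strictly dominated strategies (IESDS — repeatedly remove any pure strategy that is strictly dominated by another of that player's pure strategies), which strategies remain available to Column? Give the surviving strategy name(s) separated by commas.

C2, C3, C4

Row's strategy A is strictly dominated by D (C1: 8>4, C2: 5>1, C3: 2>0, C4: 5>3, C5: 8>2) and is removed.
Row B is eliminated: C beats it against every remaining column (C1: 3>2, C2: 8>2, C3: 9>1, C4: 9>1, C5: 8>1).
Column's strategy C1 is strictly dominated by C4 (C: 6>3, D: 8>4, E: 8>7) and is removed.
Column C5 is eliminated: C3 beats it against every remaining row (C: 8>2, D: 6>2, E: 6>5).
Row D is eliminated: C beats it against every remaining column (C2: 8>5, C3: 9>2, C4: 9>5).
Among the remaining strategies, none is strictly dominated by another pure strategy of the same player, so the elimination stops.
Surviving strategies — Row: {C, E}; Column: {C2, C3, C4}.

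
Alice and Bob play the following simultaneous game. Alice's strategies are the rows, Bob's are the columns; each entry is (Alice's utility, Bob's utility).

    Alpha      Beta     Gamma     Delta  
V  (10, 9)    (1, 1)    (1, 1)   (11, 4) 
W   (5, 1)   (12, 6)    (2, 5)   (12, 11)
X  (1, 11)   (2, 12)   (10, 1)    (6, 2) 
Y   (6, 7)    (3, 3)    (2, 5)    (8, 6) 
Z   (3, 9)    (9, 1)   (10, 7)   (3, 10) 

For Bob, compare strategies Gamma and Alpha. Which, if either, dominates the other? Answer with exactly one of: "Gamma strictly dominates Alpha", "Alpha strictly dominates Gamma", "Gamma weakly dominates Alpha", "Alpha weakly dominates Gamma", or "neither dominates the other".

Compare Gamma to Alpha across every action of Alice: V: 1<9, W: 5>1, X: 1<11, Y: 5<7, Z: 7<9.
Gamma does better at W but worse at V, X, Y, Z; neither strategy dominates the other.

neither dominates the other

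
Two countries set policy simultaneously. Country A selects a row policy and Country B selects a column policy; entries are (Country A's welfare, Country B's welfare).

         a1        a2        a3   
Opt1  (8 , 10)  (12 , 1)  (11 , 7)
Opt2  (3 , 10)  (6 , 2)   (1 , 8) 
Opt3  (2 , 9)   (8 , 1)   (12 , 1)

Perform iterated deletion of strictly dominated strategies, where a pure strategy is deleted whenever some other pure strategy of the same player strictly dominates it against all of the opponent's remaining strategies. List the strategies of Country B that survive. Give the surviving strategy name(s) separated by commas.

Row Opt2 is eliminated: Opt1 beats it against every remaining column (a1: 8>3, a2: 12>6, a3: 11>1).
Column a2 is eliminated: a1 beats it against every remaining row (Opt1: 10>1, Opt3: 9>1).
Country B's strategy a3 is strictly dominated by a1 (Opt1: 10>7, Opt3: 9>1) and is removed.
For Country A, Opt1 strictly dominates Opt3 on the remaining columns (a1: 8>2); eliminate Opt3.
Among the remaining strategies, none is strictly dominated by another pure strategy of the same player, so the elimination stops.
Surviving strategies — Country A: {Opt1}; Country B: {a1}.

a1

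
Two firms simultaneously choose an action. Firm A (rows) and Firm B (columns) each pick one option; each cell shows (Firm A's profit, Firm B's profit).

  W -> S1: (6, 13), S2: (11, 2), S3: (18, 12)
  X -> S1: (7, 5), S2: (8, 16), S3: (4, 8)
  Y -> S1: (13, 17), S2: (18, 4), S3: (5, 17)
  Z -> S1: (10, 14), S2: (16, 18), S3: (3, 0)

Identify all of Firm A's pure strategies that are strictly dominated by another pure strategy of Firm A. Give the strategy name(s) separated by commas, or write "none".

Nothing dominates W: X at S2 (11>8); Y at S3 (18>5); Z at S3 (18>3).
Y strictly dominates X — S1: 13>7, S2: 18>8, S3: 5>4.
Y is not dominated — it holds its own against W at S1 (13>6); X at S1 (13>7); Z at S1 (13>10).
Z: dominated, since Y does at least as well everywhere (S1: 13>10, S2: 18>16, S3: 5>3).

X, Z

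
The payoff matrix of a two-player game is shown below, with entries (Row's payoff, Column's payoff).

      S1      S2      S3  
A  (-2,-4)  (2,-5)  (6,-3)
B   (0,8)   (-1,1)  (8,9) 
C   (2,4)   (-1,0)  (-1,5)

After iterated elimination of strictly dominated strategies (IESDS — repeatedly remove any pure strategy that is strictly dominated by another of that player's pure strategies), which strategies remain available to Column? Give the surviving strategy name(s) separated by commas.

Column S1 is eliminated: S3 beats it against every remaining row (A: -3>-4, B: 9>8, C: 5>4).
Row's strategy C is strictly dominated by A (S2: 2>-1, S3: 6>-1) and is removed.
Column S2 is eliminated: S3 beats it against every remaining row (A: -3>-5, B: 9>1).
Row's strategy A is strictly dominated by B (S3: 8>6) and is removed.
Among the remaining strategies, none is strictly dominated by another pure strategy of the same player, so the elimination stops.
Surviving strategies — Row: {B}; Column: {S3}.

S3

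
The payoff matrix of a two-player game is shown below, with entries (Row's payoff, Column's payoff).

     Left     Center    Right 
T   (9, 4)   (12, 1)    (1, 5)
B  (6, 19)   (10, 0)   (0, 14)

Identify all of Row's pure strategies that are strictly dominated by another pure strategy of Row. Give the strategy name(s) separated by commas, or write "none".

B

T: no other strategy beats it everywhere (B at Left (9>6)).
B: dominated, since T does at least as well everywhere (Left: 9>6, Center: 12>10, Right: 1>0).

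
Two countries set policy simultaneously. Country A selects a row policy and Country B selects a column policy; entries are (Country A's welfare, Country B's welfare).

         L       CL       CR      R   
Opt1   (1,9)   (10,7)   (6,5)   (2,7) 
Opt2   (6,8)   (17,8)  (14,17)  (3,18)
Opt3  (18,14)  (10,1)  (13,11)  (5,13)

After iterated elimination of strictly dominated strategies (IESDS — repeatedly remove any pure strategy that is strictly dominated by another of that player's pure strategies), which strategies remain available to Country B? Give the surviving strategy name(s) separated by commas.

L

For Country A, Opt2 strictly dominates Opt1 on the remaining columns (L: 6>1, CL: 17>10, CR: 14>6, R: 3>2); eliminate Opt1.
Column CL is eliminated: CR beats it against every remaining row (Opt2: 17>8, Opt3: 11>1).
Country B's strategy CR is strictly dominated by R (Opt2: 18>17, Opt3: 13>11) and is removed.
For Country A, Opt3 strictly dominates Opt2 on the remaining columns (L: 18>6, R: 5>3); eliminate Opt2.
Country B's strategy R is strictly dominated by L (Opt3: 14>13) and is removed.
Among the remaining strategies, none is strictly dominated by another pure strategy of the same player, so the elimination stops.
Surviving strategies — Country A: {Opt3}; Country B: {L}.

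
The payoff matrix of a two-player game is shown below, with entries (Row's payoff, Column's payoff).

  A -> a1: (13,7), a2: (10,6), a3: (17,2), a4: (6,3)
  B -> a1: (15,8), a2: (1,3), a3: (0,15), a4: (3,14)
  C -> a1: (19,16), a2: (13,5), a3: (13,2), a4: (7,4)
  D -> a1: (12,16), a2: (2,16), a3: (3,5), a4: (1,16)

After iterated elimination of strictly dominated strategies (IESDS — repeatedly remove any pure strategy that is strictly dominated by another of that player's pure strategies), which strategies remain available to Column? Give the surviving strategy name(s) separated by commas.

a1

Row's strategy B is strictly dominated by C (a1: 19>15, a2: 13>1, a3: 13>0, a4: 7>3) and is removed.
For Row, A strictly dominates D on the remaining columns (a1: 13>12, a2: 10>2, a3: 17>3, a4: 6>1); eliminate D.
Column's strategy a2 is strictly dominated by a1 (A: 7>6, C: 16>5) and is removed.
For Column, a1 strictly dominates a3 on the remaining rows (A: 7>2, C: 16>2); eliminate a3.
For Row, C strictly dominates A on the remaining columns (a1: 19>13, a4: 7>6); eliminate A.
Column's strategy a4 is strictly dominated by a1 (C: 16>4) and is removed.
Among the remaining strategies, none is strictly dominated by another pure strategy of the same player, so the elimination stops.
Surviving strategies — Row: {C}; Column: {a1}.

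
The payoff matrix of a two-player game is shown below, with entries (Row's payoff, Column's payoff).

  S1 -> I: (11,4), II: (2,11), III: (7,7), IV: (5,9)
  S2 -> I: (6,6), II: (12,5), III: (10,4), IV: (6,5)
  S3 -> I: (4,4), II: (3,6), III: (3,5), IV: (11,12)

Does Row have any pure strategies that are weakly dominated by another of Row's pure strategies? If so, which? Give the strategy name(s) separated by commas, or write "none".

none

S1 is not dominated — it holds its own against S2 at I (11>6); S3 at I (11>4).
S2 is not dominated — it holds its own against S1 at II (12>2); S3 at I (6>4).
S3 is not dominated — it holds its own against S1 at II (3>2); S2 at IV (11>6).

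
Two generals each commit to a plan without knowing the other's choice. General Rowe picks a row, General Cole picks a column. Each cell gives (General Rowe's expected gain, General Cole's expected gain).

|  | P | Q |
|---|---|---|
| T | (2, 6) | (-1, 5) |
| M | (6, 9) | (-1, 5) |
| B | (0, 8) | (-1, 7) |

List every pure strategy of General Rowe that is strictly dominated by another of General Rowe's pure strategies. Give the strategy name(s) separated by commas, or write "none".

none

T: no other strategy beats it everywhere (M at Q (-1=-1); B at P (2>0)).
M: no other strategy beats it everywhere (T at P (6>2); B at P (6>0)).
Nothing dominates B: T at Q (-1=-1); M at Q (-1=-1).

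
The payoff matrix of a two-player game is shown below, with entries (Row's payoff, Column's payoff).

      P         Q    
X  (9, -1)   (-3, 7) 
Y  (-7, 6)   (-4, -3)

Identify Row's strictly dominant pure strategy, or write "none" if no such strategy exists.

X

X vs Y: P: 9>-7, Q: -3>-4.
X strictly beats every other strategy against every opponent action, so it is strictly dominant.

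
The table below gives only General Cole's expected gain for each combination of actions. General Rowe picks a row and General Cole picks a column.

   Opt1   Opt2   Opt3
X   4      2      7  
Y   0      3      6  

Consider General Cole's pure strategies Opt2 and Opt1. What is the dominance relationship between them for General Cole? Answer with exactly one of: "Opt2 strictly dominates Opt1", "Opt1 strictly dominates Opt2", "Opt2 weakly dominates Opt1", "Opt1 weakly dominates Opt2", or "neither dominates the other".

neither dominates the other

Opt2's payoffs vs Opt1's, by General Rowe's action — X: 2<4, Y: 3>0.
Opt2 does better at Y but worse at X; neither strategy dominates the other.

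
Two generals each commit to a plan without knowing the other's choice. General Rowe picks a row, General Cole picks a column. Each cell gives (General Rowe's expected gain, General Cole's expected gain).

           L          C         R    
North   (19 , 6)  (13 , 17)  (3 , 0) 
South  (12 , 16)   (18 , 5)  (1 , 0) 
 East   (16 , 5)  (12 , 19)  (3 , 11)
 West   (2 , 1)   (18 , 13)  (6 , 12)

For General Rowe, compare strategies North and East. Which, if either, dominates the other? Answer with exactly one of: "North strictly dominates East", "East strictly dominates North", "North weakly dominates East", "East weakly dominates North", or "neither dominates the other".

Compare North to East across each opponent action: L: 19>16, C: 13>12, R: 3=3.
North is at least as good everywhere and strictly better somewhere (tied only at R), so North weakly but not strictly dominates East.

North weakly dominates East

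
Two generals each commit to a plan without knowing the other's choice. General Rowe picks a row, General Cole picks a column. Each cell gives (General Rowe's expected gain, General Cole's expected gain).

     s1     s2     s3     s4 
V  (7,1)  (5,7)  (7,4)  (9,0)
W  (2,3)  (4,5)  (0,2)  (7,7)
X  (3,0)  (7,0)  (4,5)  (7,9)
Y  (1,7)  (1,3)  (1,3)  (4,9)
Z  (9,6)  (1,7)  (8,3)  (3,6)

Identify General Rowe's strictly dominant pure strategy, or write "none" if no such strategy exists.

none

V fails to dominate X at s2 (5<7).
W fails to dominate V at s1 (2<7).
X fails to dominate V at s1 (3<7).
Y fails to dominate V at s1 (1<7).
Z fails to dominate V at s2 (1<5).
No single strategy dominates all the others.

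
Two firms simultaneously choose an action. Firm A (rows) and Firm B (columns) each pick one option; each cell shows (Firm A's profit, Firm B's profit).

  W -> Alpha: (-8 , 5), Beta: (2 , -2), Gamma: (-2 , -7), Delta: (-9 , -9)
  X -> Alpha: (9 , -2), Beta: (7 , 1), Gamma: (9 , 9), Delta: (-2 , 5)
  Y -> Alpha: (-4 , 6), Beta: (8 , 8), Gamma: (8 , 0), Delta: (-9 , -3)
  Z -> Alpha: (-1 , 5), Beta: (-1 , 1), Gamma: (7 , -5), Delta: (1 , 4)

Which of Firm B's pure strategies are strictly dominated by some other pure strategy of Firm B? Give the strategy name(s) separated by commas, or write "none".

Nothing dominates Alpha: Beta at W (5>-2); Gamma at W (5>-7); Delta at W (5>-9).
Beta is not dominated — it holds its own against Alpha at X (1>-2); Gamma at W (-2>-7); Delta at W (-2>-9).
Gamma is not dominated — it holds its own against Alpha at X (9>-2); Beta at X (9>1); Delta at W (-7>-9).
Nothing dominates Delta: Alpha at X (5>-2); Beta at X (5>1); Gamma at Z (4>-5).

none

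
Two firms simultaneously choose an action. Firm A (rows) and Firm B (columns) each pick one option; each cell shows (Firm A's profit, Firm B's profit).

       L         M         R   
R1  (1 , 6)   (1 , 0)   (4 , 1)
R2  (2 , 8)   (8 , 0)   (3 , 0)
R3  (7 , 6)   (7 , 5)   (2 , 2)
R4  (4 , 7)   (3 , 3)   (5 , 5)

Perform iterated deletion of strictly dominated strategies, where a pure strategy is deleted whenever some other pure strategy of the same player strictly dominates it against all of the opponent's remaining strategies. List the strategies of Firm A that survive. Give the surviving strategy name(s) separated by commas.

R3

For Firm A, R4 strictly dominates R1 on the remaining columns (L: 4>1, M: 3>1, R: 5>4); eliminate R1.
For Firm B, L strictly dominates M on the remaining rows (R2: 8>0, R3: 6>5, R4: 7>3); eliminate M.
For Firm A, R4 strictly dominates R2 on the remaining columns (L: 4>2, R: 5>3); eliminate R2.
Firm B's strategy R is strictly dominated by L (R3: 6>2, R4: 7>5) and is removed.
Firm A's strategy R4 is strictly dominated by R3 (L: 7>4) and is removed.
Among the remaining strategies, none is strictly dominated by another pure strategy of the same player, so the elimination stops.
Surviving strategies — Firm A: {R3}; Firm B: {L}.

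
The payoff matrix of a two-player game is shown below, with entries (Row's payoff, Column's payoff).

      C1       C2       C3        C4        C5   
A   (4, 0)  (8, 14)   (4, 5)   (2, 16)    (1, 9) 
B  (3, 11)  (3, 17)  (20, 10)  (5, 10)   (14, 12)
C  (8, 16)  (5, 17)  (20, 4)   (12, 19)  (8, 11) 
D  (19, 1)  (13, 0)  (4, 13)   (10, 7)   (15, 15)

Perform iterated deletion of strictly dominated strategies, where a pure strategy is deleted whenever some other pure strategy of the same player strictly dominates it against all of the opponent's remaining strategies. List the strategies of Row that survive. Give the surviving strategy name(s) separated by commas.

Column C3 is eliminated: C5 beats it against every remaining row (A: 9>5, B: 12>10, C: 11>4, D: 15>13).
For Row, D strictly dominates A on the remaining columns (C1: 19>4, C2: 13>8, C4: 10>2, C5: 15>1); eliminate A.
Row's strategy B is strictly dominated by D (C1: 19>3, C2: 13>3, C4: 10>5, C5: 15>14) and is removed.
For Column, C4 strictly dominates C1 on the remaining rows (C: 19>16, D: 7>1); eliminate C1.
Column's strategy C2 is strictly dominated by C4 (C: 19>17, D: 7>0) and is removed.
Among the remaining strategies, none is strictly dominated by another pure strategy of the same player, so the elimination stops.
Surviving strategies — Row: {C, D}; Column: {C4, C5}.

C, D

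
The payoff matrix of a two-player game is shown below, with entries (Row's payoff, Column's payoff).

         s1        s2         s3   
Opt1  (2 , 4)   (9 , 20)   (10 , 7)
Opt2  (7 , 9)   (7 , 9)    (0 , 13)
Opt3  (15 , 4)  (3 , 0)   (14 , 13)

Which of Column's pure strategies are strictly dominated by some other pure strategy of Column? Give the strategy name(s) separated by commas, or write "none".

s1

s1: dominated, since s3 does at least as well everywhere (Opt1: 7>4, Opt2: 13>9, Opt3: 13>4).
s2: no other strategy beats it everywhere (s1 at Opt1 (20>4); s3 at Opt1 (20>7)).
Nothing dominates s3: s1 at Opt1 (7>4); s2 at Opt2 (13>9).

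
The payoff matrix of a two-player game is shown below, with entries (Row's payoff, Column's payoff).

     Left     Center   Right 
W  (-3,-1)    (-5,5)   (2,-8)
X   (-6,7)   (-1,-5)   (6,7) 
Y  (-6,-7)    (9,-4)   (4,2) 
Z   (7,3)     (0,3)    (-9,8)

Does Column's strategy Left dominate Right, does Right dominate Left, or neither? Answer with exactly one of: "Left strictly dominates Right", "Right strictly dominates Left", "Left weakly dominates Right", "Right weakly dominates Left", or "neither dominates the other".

neither dominates the other

Left's payoffs vs Right's, by Row's action — W: -1>-8, X: 7=7, Y: -7<2, Z: 3<8.
Left does better at W but worse at Y, Z; neither strategy dominates the other.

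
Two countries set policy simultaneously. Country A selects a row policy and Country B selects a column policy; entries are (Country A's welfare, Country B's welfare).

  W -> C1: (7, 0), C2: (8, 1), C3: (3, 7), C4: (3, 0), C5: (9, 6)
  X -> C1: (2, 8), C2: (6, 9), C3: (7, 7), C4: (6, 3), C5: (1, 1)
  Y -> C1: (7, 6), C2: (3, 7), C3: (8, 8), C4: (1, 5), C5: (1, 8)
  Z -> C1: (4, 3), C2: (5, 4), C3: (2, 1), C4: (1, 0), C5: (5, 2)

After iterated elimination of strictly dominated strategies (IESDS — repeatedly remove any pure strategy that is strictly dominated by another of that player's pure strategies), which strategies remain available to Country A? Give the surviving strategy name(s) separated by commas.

W, X, Y

For Country A, W strictly dominates Z on the remaining columns (C1: 7>4, C2: 8>5, C3: 3>2, C4: 3>1, C5: 9>5); eliminate Z.
Country B's strategy C1 is strictly dominated by C2 (W: 1>0, X: 9>8, Y: 7>6) and is removed.
For Country B, C2 strictly dominates C4 on the remaining rows (W: 1>0, X: 9>3, Y: 7>5); eliminate C4.
Among the remaining strategies, none is strictly dominated by another pure strategy of the same player, so the elimination stops.
Surviving strategies — Country A: {W, X, Y}; Country B: {C2, C3, C5}.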